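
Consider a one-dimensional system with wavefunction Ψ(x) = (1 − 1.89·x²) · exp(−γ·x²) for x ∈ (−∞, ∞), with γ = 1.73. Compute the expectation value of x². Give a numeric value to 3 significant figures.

0.102

⟨x²⟩ = ∫ x²·|Ψ|² dx / ∫|Ψ|² dx (integrals over the domain).
Expand each integrand as polynomial × e^(−2γx²) and use ∫x^(2j)·e^(−2γx²) dx = (2j−1)!!/(4γ)^j · √(π/(2γ)), odd powers → 0; here √(π/(2γ)) = 0.95288.
State is unnormalized: ∫|Ψ|² dx = 0.64562, and ∫Ψ*·x²·Ψ dx = 0.066123, so ⟨x²⟩ = 0.066123 / 0.64562.
⟨x²⟩ = 0.10242.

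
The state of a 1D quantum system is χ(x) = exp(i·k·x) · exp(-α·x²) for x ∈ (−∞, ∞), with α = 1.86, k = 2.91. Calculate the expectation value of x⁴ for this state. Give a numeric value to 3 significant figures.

0.0542

⟨x⁴⟩ = ∫ x⁴·|χ|² dx / ∫|χ|² dx (integrals over the domain).
Gaussian moments: ∫x^(2j)·e^(−2αx²) dx = (2j−1)!!/(4α)^j · √(π/(2α)), odd powers integrate to 0; here √(π/(2α)) = 0.91897.
State is unnormalized: ∫|χ|² dx = 0.91897, and ∫χ*·x⁴·χ dx = 0.049806, so ⟨x⁴⟩ = 0.049806 / 0.91897.
⟨x⁴⟩ = 0.054197.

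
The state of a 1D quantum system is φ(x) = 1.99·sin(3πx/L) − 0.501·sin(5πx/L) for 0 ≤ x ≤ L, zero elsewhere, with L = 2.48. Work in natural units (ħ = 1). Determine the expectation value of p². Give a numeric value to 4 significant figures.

p² φ = −ħ² d²φ/dx²; ⟨p²⟩ = −ħ² ∫ φ*·φ'' dx / ∫|φ|² dx.
d²/dx² sin(jπx/L) = −(jπ/L)²·sin(jπx/L); on 0 ≤ x ≤ L, ∫sin²(jπx/L) dx = L/2 and ∫sin(jπx/L)·sin(lπx/L) dx = 0 for j ≠ l, so only diagonal terms survive in ∫|φ|² and ∫φ·φ″; ∫φ·φ′ dx = [φ²/2] between the walls = 0.
State is unnormalized: ∫|φ|² dx = 5.2218, and ∫φ*·(−ħ² φ'') dx = 83.406, so ⟨p²⟩ = 83.406 / 5.2218.
⟨p²⟩ = 15.973.

15.97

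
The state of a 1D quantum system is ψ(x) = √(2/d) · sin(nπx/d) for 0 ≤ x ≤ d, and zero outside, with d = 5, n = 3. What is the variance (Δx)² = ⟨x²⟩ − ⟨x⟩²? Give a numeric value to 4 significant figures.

1.943

Compute ⟨x⟩ and ⟨x²⟩ separately, then (Δx)² = ⟨x²⟩ − ⟨x⟩².
With sin²θ = (1 − cos2θ)/2 on 0 ≤ x ≤ d: ∫sin²(nπx/d) dx = d/2, ∫x·sin²(nπx/d) dx = d²/4, ∫x²·sin²(nπx/d) dx = d³·(1/6 − 1/(4n²π²)); higher powers xᵏ the same way, integrating xᵏ·cos(2nπx/d) by parts.
⟨x⟩ = 2.5000 and ⟨x²⟩ = 8.1926.
(Δx)² = 8.1926 − (2.5000)² = 1.9426.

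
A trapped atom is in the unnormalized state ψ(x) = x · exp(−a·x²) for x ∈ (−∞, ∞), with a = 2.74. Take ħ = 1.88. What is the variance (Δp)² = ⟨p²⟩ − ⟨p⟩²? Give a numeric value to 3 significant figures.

Compute ⟨p⟩ and ⟨p²⟩ separately; (Δp)² = ⟨p²⟩ − ⟨p⟩².
Expand each integrand as polynomial × e^(−2ax²) and use ∫x^(2j)·e^(−2ax²) dx = (2j−1)!!/(4a)^j · √(π/(2a)), odd powers → 0; here √(π/(2a)) = 0.75715. Differentiate with the product rule, d/dx e^(−ax²) = −2ax·e^(−ax²).
Normalization: ∫|ψ|² dx = 0.069083.
⟨p⟩ = 0.0000 and ⟨p²⟩ = 29.053.
(Δp)² = 29.053 − (0.0000)² = 29.053.

29.1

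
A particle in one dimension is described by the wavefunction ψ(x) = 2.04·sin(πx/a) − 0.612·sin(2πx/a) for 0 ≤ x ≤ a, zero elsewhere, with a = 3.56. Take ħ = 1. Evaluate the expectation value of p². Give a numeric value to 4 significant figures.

0.9717

p² ψ = −ħ² d²ψ/dx²; ⟨p²⟩ = −ħ² ∫ ψ*·ψ'' dx / ∫|ψ|² dx.
d²/dx² sin(jπx/a) = −(jπ/a)²·sin(jπx/a); on 0 ≤ x ≤ a, ∫sin²(jπx/a) dx = a/2 and ∫sin(jπx/a)·sin(lπx/a) dx = 0 for j ≠ l, so only diagonal terms survive in ∫|ψ|² and ∫ψ·ψ″; ∫ψ·ψ′ dx = [ψ²/2] between the walls = 0.
State is unnormalized: ∫|ψ|² dx = 8.0743, and ∫ψ*·(−ħ² ψ'') dx = 7.8455, so ⟨p²⟩ = 7.8455 / 8.0743.
⟨p²⟩ = 0.97166.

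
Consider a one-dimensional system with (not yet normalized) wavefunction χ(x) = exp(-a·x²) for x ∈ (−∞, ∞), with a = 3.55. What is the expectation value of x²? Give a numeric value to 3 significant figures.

⟨x²⟩ = ∫ x²·|χ|² dx / ∫|χ|² dx (integrals over the domain).
Gaussian moments: ∫x^(2j)·e^(−2ax²) dx = (2j−1)!!/(4a)^j · √(π/(2a)), odd powers integrate to 0; here √(π/(2a)) = 0.66519.
State is unnormalized: ∫|χ|² dx = 0.66519, and ∫χ*·x²·χ dx = 0.046844, so ⟨x²⟩ = 0.046844 / 0.66519.
⟨x²⟩ = 0.070423.

0.0704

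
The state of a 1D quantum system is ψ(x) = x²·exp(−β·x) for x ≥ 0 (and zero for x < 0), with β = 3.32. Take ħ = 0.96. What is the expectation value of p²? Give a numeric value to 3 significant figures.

p² ψ = −ħ² d²ψ/dx²; ⟨p²⟩ = −ħ² ∫ ψ*·ψ'' dx / ∫|ψ|² dx.
Differentiate x²·exp(−β·x) with the product rule; every integrand then reduces to terms xʲ·e^(−2βx) on [0, ∞), with ∫₀^∞ xʲ·e^(−2βx) dx = j!/(2β)^(j+1).
State is unnormalized: ∫|ψ|² dx = 0.0018594, and ∫ψ*·(−ħ² ψ'') dx = 0.0062961, so ⟨p²⟩ = 0.0062961 / 0.0018594.
⟨p²⟩ = 3.3861.

3.39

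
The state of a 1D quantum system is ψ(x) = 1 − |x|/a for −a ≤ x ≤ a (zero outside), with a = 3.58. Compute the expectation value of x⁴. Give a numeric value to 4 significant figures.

4.693

⟨x⁴⟩ = ∫ x⁴·|ψ|² dx / ∫|ψ|² dx (integrals over the domain).
ψ is even, so ∫ over [−a, a] = 2∫₀ᵃ with ψ = 1 − x/a there: ∫₀ᵃ (1 − x/a)² dx = a/3, ∫₀ᵃ x²(1 − x/a)² dx = a³/30, ∫₀ᵃ x⁴(1 − x/a)² dx = a⁵/105.
State is unnormalized: ∫|ψ|² dx = 2.3867, and ∫ψ*·x⁴·ψ dx = 11.201, so ⟨x⁴⟩ = 11.201 / 2.3867.
⟨x⁴⟩ = 4.6931.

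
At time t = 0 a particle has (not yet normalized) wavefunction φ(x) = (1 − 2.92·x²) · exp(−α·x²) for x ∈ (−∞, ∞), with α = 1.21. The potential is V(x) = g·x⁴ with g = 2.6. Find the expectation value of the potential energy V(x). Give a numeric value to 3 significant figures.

⟨V⟩ = ∫ V(x)·|φ|² dx / ∫|φ|² dx.
Expand each integrand as polynomial × e^(−2αx²) and use ∫x^(2j)·e^(−2αx²) dx = (2j−1)!!/(4α)^j · √(π/(2α)), odd powers → 0; here √(π/(2α)) = 1.1394.
State is unnormalized: ∫|φ|² dx = 1.0087, and ∫φ*·V(x)·φ dx = 2.9235, so ⟨V⟩ = 2.9235 / 1.0087.
⟨V⟩ = 2.8983.

2.90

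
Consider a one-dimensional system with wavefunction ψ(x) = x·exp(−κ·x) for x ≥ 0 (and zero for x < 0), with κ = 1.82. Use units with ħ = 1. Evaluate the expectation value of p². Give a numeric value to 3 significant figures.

3.31

p² ψ = −ħ² d²ψ/dx²; ⟨p²⟩ = −ħ² ∫ ψ*·ψ'' dx / ∫|ψ|² dx.
Differentiate x·exp(−κ·x) with the product rule; every integrand then reduces to terms xʲ·e^(−2κx) on [0, ∞), with ∫₀^∞ xʲ·e^(−2κx) dx = j!/(2κ)^(j+1).
State is unnormalized: ∫|ψ|² dx = 0.041469, and ∫ψ*·(−ħ² ψ'') dx = 0.13736, so ⟨p²⟩ = 0.13736 / 0.041469.
⟨p²⟩ = 3.3124.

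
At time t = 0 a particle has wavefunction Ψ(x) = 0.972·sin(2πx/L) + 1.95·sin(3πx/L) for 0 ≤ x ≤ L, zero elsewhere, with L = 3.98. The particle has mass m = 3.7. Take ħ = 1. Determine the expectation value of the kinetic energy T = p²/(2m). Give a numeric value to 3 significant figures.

0.674

T = −(ħ²/2m) d²/dx², so ⟨T⟩ = −(ħ²/2m) ∫ Ψ*·Ψ'' dx / ∫|Ψ|² dx; with m = 3.7.
d²/dx² sin(jπx/L) = −(jπ/L)²·sin(jπx/L); on 0 ≤ x ≤ L, ∫sin²(jπx/L) dx = L/2 and ∫sin(jπx/L)·sin(lπx/L) dx = 0 for j ≠ l, so only diagonal terms survive in ∫|Ψ|² and ∫Ψ·Ψ″; ∫Ψ·Ψ′ dx = [Ψ²/2] between the walls = 0.
State is unnormalized: ∫|Ψ|² dx = 9.4471, and ∫Ψ*·(−ħ²/2m · Ψ'') dx = 6.3673, so ⟨T⟩ = 6.3673 / 9.4471.
⟨T⟩ = 0.67400.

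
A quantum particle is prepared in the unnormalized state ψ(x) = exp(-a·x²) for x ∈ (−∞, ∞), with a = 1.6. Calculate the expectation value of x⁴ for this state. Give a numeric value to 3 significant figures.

⟨x⁴⟩ = ∫ x⁴·|ψ|² dx / ∫|ψ|² dx (integrals over the domain).
Gaussian moments: ∫x^(2j)·e^(−2ax²) dx = (2j−1)!!/(4a)^j · √(π/(2a)), odd powers integrate to 0; here √(π/(2a)) = 0.99083.
State is unnormalized: ∫|ψ|² dx = 0.99083, and ∫ψ*·x⁴·ψ dx = 0.072571, so ⟨x⁴⟩ = 0.072571 / 0.99083.
⟨x⁴⟩ = 0.073242.

0.0732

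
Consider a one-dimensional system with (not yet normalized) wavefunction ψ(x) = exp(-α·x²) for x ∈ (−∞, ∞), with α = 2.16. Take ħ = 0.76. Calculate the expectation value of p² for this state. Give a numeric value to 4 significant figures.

1.248

p² ψ = −ħ² d²ψ/dx²; ⟨p²⟩ = −ħ² ∫ ψ*·ψ'' dx / ∫|ψ|² dx.
Gaussian moments: ∫x^(2j)·e^(−2αx²) dx = (2j−1)!!/(4α)^j · √(π/(2α)), odd powers integrate to 0; here √(π/(2α)) = 0.85277. Derivatives: d/dx e^(−αx²) = −2αx·e^(−αx²), d²/dx² e^(−αx²) = (4α²x² − 2α)·e^(−αx²).
State is unnormalized: ∫|ψ|² dx = 0.85277, and ∫ψ*·(−ħ² ψ'') dx = 1.0639, so ⟨p²⟩ = 1.0639 / 0.85277.
⟨p²⟩ = 1.2476.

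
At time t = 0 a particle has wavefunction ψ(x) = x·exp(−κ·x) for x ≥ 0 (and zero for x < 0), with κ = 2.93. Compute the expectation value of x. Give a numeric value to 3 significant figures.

0.512

⟨x⟩ = ∫ x·|ψ|² dx / ∫|ψ|² dx (integrals over the domain).
Every integrand reduces to terms xʲ·e^(−2κx) on [0, ∞); use ∫₀^∞ xʲ·e^(−2κx) dx = j!/(2κ)^(j+1).
State is unnormalized: ∫|ψ|² dx = 0.0099389, and ∫ψ*·x·ψ dx = 0.0050882, so ⟨x⟩ = 0.0050882 / 0.0099389.
⟨x⟩ = 0.51195.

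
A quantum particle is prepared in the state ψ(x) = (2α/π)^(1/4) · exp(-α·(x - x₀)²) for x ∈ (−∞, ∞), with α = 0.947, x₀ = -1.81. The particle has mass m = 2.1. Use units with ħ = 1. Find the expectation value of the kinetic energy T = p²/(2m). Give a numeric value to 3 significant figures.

0.225

T = −(ħ²/2m) d²/dx², so ⟨T⟩ = −(ħ²/2m) ∫ ψ*·ψ'' dx; with m = 2.1.
Gaussian moments (u = x − x₀): ∫u^(2j)·e^(−2αu²) du = (2j−1)!!/(4α)^j · √(π/(2α)), odd powers integrate to 0; here √(π/(2α)) = 1.2879. Derivatives: d/dx e^(−αu²) = −2αu·e^(−αu²), d²/dx² e^(−αu²) = (4α²u² − 2α)·e^(−αu²).
⟨T⟩ = 0.22548.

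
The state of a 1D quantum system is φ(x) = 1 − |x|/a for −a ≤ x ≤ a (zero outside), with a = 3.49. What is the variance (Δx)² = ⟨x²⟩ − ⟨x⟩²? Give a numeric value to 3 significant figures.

Compute ⟨x⟩ and ⟨x²⟩ separately, then (Δx)² = ⟨x²⟩ − ⟨x⟩².
φ is even, so ∫ over [−a, a] = 2∫₀ᵃ with φ = 1 − x/a there: ∫₀ᵃ (1 − x/a)² dx = a/3, ∫₀ᵃ x²(1 − x/a)² dx = a³/30, ∫₀ᵃ x⁴(1 − x/a)² dx = a⁵/105.
Normalization: ∫|φ|² dx = 2.3267.
⟨x⟩ = 0.0000 and ⟨x²⟩ = 1.2180.
(Δx)² = 1.2180 − (0.0000)² = 1.2180.

1.22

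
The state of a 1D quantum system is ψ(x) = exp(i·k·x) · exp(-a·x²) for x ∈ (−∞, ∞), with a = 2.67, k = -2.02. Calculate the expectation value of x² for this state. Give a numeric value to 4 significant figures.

0.09363

⟨x²⟩ = ∫ x²·|ψ|² dx / ∫|ψ|² dx (integrals over the domain).
Gaussian moments: ∫x^(2j)·e^(−2ax²) dx = (2j−1)!!/(4a)^j · √(π/(2a)), odd powers integrate to 0; here √(π/(2a)) = 0.76702.
State is unnormalized: ∫|ψ|² dx = 0.76702, and ∫ψ*·x²·ψ dx = 0.071818, so ⟨x²⟩ = 0.071818 / 0.76702.
⟨x²⟩ = 0.093633.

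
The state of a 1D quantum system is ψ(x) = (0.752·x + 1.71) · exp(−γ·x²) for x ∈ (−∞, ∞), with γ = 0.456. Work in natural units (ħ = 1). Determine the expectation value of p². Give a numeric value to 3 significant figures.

0.543

p² ψ = −ħ² d²ψ/dx²; ⟨p²⟩ = −ħ² ∫ ψ*·ψ'' dx / ∫|ψ|² dx.
Expand each integrand as polynomial × e^(−2γx²) and use ∫x^(2j)·e^(−2γx²) dx = (2j−1)!!/(4γ)^j · √(π/(2γ)), odd powers → 0; here √(π/(2γ)) = 1.8560. Differentiate with the product rule, d/dx e^(−γx²) = −2γx·e^(−γx²).
State is unnormalized: ∫|ψ|² dx = 6.0025, and ∫ψ*·(−ħ² ψ'') dx = 3.2619, so ⟨p²⟩ = 3.2619 / 6.0025.
⟨p²⟩ = 0.54343.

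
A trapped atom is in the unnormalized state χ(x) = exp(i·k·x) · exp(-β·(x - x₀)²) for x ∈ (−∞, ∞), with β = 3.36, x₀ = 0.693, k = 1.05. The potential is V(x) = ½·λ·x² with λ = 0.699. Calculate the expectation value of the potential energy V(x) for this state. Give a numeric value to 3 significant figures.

⟨V⟩ = ∫ V(x)·|χ|² dx / ∫|χ|² dx.
Gaussian moments (u = x − x₀): ∫u^(2j)·e^(−2βu²) du = (2j−1)!!/(4β)^j · √(π/(2β)), odd powers integrate to 0; here √(π/(2β)) = 0.68374.
State is unnormalized: ∫|χ|² dx = 0.68374, and ∫χ*·V(x)·χ dx = 0.13254, so ⟨V⟩ = 0.13254 / 0.68374.
⟨V⟩ = 0.19385.

0.194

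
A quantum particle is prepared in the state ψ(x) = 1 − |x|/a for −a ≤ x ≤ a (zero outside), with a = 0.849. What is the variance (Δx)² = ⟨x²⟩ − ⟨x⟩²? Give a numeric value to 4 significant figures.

0.07208

Compute ⟨x⟩ and ⟨x²⟩ separately, then (Δx)² = ⟨x²⟩ − ⟨x⟩².
ψ is even, so ∫ over [−a, a] = 2∫₀ᵃ with ψ = 1 − x/a there: ∫₀ᵃ (1 − x/a)² dx = a/3, ∫₀ᵃ x²(1 − x/a)² dx = a³/30, ∫₀ᵃ x⁴(1 − x/a)² dx = a⁵/105.
Normalization: ∫|ψ|² dx = 0.56600.
⟨x⟩ = 0.0000 and ⟨x²⟩ = 0.072080.
(Δx)² = 0.072080 − (0.0000)² = 0.072080.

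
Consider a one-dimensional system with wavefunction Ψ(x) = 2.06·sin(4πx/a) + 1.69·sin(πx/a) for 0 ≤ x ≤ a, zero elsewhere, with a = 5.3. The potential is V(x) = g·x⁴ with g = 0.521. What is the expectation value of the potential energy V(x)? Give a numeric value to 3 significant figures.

55.9

⟨V⟩ = ∫ V(x)·|Ψ|² dx / ∫|Ψ|² dx.
On 0 ≤ x ≤ a (j ≠ l): ∫sin²(jπx/a) dx = a/2, ∫sin(jπx/a)·sin(lπx/a) dx = 0; diagonal moments ∫x·sin²(jπx/a) dx = a²/4, ∫x²·sin²(jπx/a) dx = a³·(1/6 − 1/(4j²π²)); cross terms ∫x·sin(jπx/a)·sin(lπx/a) dx = 0 for j + l even and −4jla²/(π²(j² − l²)²) for j + l odd, ∫x²·sin(jπx/a)·sin(lπx/a) dx = (−1)^(j+l)·4jla³/(π²(j² − l²)²); higher powers the same way via product-to-sum and parts.
State is unnormalized: ∫|Ψ|² dx = 18.814, and ∫Ψ*·V(x)·Ψ dx = 1052.0, so ⟨V⟩ = 1052.0 / 18.814.
⟨V⟩ = 55.916.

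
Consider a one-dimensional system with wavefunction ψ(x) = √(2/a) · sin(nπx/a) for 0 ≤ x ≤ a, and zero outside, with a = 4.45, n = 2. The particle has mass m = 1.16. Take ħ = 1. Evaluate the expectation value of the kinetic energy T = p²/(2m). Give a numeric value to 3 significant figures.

0.859

T = −(ħ²/2m) d²/dx², so ⟨T⟩ = −(ħ²/2m) ∫ ψ*·ψ'' dx; with m = 1.16.
d/dx sin(nπx/a) = (nπ/a)·cos(nπx/a) and d²/dx² sin(nπx/a) = −(nπ/a)²·sin(nπx/a); on 0 ≤ x ≤ a, ∫sin²(nπx/a) dx = a/2 and ∫sin(nπx/a)·cos(nπx/a) dx = 0.
⟨T⟩ = 0.85931.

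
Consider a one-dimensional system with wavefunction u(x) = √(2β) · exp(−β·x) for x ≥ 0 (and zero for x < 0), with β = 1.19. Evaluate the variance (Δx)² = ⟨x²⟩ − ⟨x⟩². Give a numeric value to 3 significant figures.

Compute ⟨x⟩ and ⟨x²⟩ separately, then (Δx)² = ⟨x²⟩ − ⟨x⟩².
Every integrand reduces to terms xʲ·e^(−2βx) on [0, ∞); use ∫₀^∞ xʲ·e^(−2βx) dx = j!/(2β)^(j+1).
⟨x⟩ = 0.42017 and ⟨x²⟩ = 0.35308.
(Δx)² = 0.35308 − (0.42017)² = 0.17654.

0.177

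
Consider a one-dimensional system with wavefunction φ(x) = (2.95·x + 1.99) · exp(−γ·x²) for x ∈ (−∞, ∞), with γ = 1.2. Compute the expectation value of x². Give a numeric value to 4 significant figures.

⟨x²⟩ = ∫ x²·|φ|² dx / ∫|φ|² dx (integrals over the domain).
Expand each integrand as polynomial × e^(−2γx²) and use ∫x^(2j)·e^(−2γx²) dx = (2j−1)!!/(4γ)^j · √(π/(2γ)), odd powers → 0; here √(π/(2γ)) = 1.1441.
State is unnormalized: ∫|φ|² dx = 6.6051, and ∫φ*·x²·φ dx = 2.2404, so ⟨x²⟩ = 2.2404 / 6.6051.
⟨x²⟩ = 0.33919.

0.3392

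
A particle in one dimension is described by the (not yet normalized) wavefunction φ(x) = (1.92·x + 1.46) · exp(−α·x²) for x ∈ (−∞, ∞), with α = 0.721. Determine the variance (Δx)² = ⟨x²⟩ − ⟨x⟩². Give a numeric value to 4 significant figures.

0.2817

Compute ⟨x⟩ and ⟨x²⟩ separately, then (Δx)² = ⟨x²⟩ − ⟨x⟩².
Expand each integrand as polynomial × e^(−2αx²) and use ∫x^(2j)·e^(−2αx²) dx = (2j−1)!!/(4α)^j · √(π/(2α)), odd powers → 0; here √(π/(2α)) = 1.4760.
Normalization: ∫|φ|² dx = 5.0330.
⟨x⟩ = 0.57011 and ⟨x²⟩ = 0.60670.
(Δx)² = 0.60670 − (0.57011)² = 0.28168.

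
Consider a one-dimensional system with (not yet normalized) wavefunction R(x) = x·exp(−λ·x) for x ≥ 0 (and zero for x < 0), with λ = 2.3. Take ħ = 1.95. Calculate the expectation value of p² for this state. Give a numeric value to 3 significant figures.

p² R = −ħ² d²R/dx²; ⟨p²⟩ = −ħ² ∫ R*·R'' dx / ∫|R|² dx.
Differentiate x·exp(−λ·x) with the product rule; every integrand then reduces to terms xʲ·e^(−2λx) on [0, ∞), with ∫₀^∞ xʲ·e^(−2λx) dx = j!/(2λ)^(j+1).
State is unnormalized: ∫|R|² dx = 0.020547, and ∫R*·(−ħ² R'') dx = 0.41332, so ⟨p²⟩ = 0.41332 / 0.020547.
⟨p²⟩ = 20.115.

20.1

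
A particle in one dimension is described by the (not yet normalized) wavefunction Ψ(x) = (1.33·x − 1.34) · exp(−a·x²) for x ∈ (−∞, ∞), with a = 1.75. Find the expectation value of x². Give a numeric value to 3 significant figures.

⟨x²⟩ = ∫ x²·|Ψ|² dx / ∫|Ψ|² dx (integrals over the domain).
Expand each integrand as polynomial × e^(−2ax²) and use ∫x^(2j)·e^(−2ax²) dx = (2j−1)!!/(4a)^j · √(π/(2a)), odd powers → 0; here √(π/(2a)) = 0.94742.
State is unnormalized: ∫|Ψ|² dx = 1.9406, and ∫Ψ*·x²·Ψ dx = 0.34563, so ⟨x²⟩ = 0.34563 / 1.9406.
⟨x²⟩ = 0.17811.

0.178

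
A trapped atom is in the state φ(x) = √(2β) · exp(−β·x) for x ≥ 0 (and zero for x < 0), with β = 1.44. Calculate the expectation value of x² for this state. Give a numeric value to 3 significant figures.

0.241

⟨x²⟩ = ∫ x²·|φ|² dx (integrals over the domain).
Every integrand reduces to terms xʲ·e^(−2βx) on [0, ∞); use ∫₀^∞ xʲ·e^(−2βx) dx = j!/(2β)^(j+1).
⟨x²⟩ = 0.24113.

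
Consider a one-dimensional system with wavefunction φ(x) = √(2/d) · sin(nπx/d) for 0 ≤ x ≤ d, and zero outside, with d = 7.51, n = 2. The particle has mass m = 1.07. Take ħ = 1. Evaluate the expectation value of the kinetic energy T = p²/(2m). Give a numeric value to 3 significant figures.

T = −(ħ²/2m) d²/dx², so ⟨T⟩ = −(ħ²/2m) ∫ φ*·φ'' dx; with m = 1.07.
d/dx sin(nπx/d) = (nπ/d)·cos(nπx/d) and d²/dx² sin(nπx/d) = −(nπ/d)²·sin(nπx/d); on 0 ≤ x ≤ d, ∫sin²(nπx/d) dx = d/2 and ∫sin(nπx/d)·cos(nπx/d) dx = 0.
⟨T⟩ = 0.32709.

0.327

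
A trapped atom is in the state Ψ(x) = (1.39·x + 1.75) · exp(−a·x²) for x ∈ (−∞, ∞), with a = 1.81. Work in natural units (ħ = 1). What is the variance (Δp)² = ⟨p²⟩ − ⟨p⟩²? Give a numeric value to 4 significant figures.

Compute ⟨p⟩ and ⟨p²⟩ separately; (Δp)² = ⟨p²⟩ − ⟨p⟩².
Expand each integrand as polynomial × e^(−2ax²) and use ∫x^(2j)·e^(−2ax²) dx = (2j−1)!!/(4a)^j · √(π/(2a)), odd powers → 0; here √(π/(2a)) = 0.93158. Differentiate with the product rule, d/dx e^(−ax²) = −2ax·e^(−ax²).
Normalization: ∫|Ψ|² dx = 3.1016.
⟨p⟩ = 0.0000 and ⟨p²⟩ = 2.1002.
(Δp)² = 2.1002 − (0.0000)² = 2.1002.

2.100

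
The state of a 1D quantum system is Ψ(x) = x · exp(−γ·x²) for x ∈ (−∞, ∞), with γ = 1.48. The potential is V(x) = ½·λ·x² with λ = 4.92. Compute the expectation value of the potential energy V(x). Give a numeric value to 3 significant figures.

⟨V⟩ = ∫ V(x)·|Ψ|² dx / ∫|Ψ|² dx.
Expand each integrand as polynomial × e^(−2γx²) and use ∫x^(2j)·e^(−2γx²) dx = (2j−1)!!/(4γ)^j · √(π/(2γ)), odd powers → 0; here √(π/(2γ)) = 1.0302.
State is unnormalized: ∫|Ψ|² dx = 0.17402, and ∫Ψ*·V(x)·Ψ dx = 0.21694, so ⟨V⟩ = 0.21694 / 0.17402.
⟨V⟩ = 1.2466.

1.25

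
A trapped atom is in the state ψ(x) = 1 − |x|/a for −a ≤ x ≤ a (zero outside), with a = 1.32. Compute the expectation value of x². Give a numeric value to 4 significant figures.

0.1742

⟨x²⟩ = ∫ x²·|ψ|² dx / ∫|ψ|² dx (integrals over the domain).
ψ is even, so ∫ over [−a, a] = 2∫₀ᵃ with ψ = 1 − x/a there: ∫₀ᵃ (1 − x/a)² dx = a/3, ∫₀ᵃ x²(1 − x/a)² dx = a³/30, ∫₀ᵃ x⁴(1 − x/a)² dx = a⁵/105.
State is unnormalized: ∫|ψ|² dx = 0.88000, and ∫ψ*·x²·ψ dx = 0.15333, so ⟨x²⟩ = 0.15333 / 0.88000.
⟨x²⟩ = 0.17424.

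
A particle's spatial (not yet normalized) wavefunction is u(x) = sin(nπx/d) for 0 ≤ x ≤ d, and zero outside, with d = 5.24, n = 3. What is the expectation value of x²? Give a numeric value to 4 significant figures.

⟨x²⟩ = ∫ x²·|u|² dx / ∫|u|² dx (integrals over the domain).
With sin²θ = (1 − cos2θ)/2 on 0 ≤ x ≤ d: ∫sin²(nπx/d) dx = d/2, ∫x·sin²(nπx/d) dx = d²/4, ∫x²·sin²(nπx/d) dx = d³·(1/6 − 1/(4n²π²)); higher powers xᵏ the same way, integrating xᵏ·cos(2nπx/d) by parts.
State is unnormalized: ∫|u|² dx = 2.6200, and ∫u*·x²·u dx = 23.575, so ⟨x²⟩ = 23.575 / 2.6200.
⟨x²⟩ = 8.9980.

8.998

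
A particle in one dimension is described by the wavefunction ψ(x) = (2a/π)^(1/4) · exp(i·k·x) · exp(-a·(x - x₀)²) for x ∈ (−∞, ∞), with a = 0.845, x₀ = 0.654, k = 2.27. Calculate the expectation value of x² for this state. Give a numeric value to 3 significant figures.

⟨x²⟩ = ∫ x²·|ψ|² dx (integrals over the domain).
Gaussian moments (u = x − x₀): ∫u^(2j)·e^(−2au²) du = (2j−1)!!/(4a)^j · √(π/(2a)), odd powers integrate to 0; here √(π/(2a)) = 1.3634.
⟨x²⟩ = 0.72357.

0.724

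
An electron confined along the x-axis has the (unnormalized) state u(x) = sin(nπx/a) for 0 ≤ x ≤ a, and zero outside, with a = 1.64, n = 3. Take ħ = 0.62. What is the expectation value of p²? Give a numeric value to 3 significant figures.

12.7

p² u = −ħ² d²u/dx²; ⟨p²⟩ = −ħ² ∫ u*·u'' dx / ∫|u|² dx.
d/dx sin(nπx/a) = (nπ/a)·cos(nπx/a) and d²/dx² sin(nπx/a) = −(nπ/a)²·sin(nπx/a); on 0 ≤ x ≤ a, ∫sin²(nπx/a) dx = a/2 and ∫sin(nπx/a)·cos(nπx/a) dx = 0.
State is unnormalized: ∫|u|² dx = 0.82000, and ∫u*·(−ħ² u'') dx = 10.410, so ⟨p²⟩ = 10.410 / 0.82000.
⟨p²⟩ = 12.695.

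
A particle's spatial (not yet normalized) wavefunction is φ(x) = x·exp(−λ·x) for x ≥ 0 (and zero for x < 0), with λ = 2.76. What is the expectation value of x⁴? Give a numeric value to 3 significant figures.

⟨x⁴⟩ = ∫ x⁴·|φ|² dx / ∫|φ|² dx (integrals over the domain).
Every integrand reduces to terms xʲ·e^(−2λx) on [0, ∞); use ∫₀^∞ xʲ·e^(−2λx) dx = j!/(2λ)^(j+1).
State is unnormalized: ∫|φ|² dx = 0.011891, and ∫φ*·x⁴·φ dx = 0.0046106, so ⟨x⁴⟩ = 0.0046106 / 0.011891.
⟨x⁴⟩ = 0.38774.

0.388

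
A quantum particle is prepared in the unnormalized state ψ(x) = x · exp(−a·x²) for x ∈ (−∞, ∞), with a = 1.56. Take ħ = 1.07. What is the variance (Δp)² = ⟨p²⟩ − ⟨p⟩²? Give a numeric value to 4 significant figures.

Compute ⟨p⟩ and ⟨p²⟩ separately; (Δp)² = ⟨p²⟩ − ⟨p⟩².
Expand each integrand as polynomial × e^(−2ax²) and use ∫x^(2j)·e^(−2ax²) dx = (2j−1)!!/(4a)^j · √(π/(2a)), odd powers → 0; here √(π/(2a)) = 1.0035. Differentiate with the product rule, d/dx e^(−ax²) = −2ax·e^(−ax²).
Normalization: ∫|ψ|² dx = 0.16081.
⟨p⟩ = 0.0000 and ⟨p²⟩ = 5.3581.
(Δp)² = 5.3581 − (0.0000)² = 5.3581.

5.358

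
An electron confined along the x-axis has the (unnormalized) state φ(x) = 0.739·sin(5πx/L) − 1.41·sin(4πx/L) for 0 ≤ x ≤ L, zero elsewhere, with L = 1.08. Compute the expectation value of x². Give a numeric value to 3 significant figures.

⟨x²⟩ = ∫ x²·|φ|² dx / ∫|φ|² dx (integrals over the domain).
On 0 ≤ x ≤ L (j ≠ l): ∫sin²(jπx/L) dx = L/2, ∫sin(jπx/L)·sin(lπx/L) dx = 0; diagonal moments ∫x·sin²(jπx/L) dx = L²/4, ∫x²·sin²(jπx/L) dx = L³·(1/6 − 1/(4j²π²)); cross terms ∫x·sin(jπx/L)·sin(lπx/L) dx = 0 for j + l even and −4jlL²/(π²(j² − l²)²) for j + l odd, ∫x²·sin(jπx/L)·sin(lπx/L) dx = (−1)^(j+l)·4jlL³/(π²(j² − l²)²); higher powers the same way via product-to-sum and parts.
State is unnormalized: ∫|φ|² dx = 1.3685, and ∫φ*·x²·φ dx = 0.79011, so ⟨x²⟩ = 0.79011 / 1.3685.
⟨x²⟩ = 0.57736.

0.577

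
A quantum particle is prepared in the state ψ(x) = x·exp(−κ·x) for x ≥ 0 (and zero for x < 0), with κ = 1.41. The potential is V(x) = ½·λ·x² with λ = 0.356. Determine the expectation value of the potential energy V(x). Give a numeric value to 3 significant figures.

0.269

⟨V⟩ = ∫ V(x)·|ψ|² dx / ∫|ψ|² dx.
Every integrand reduces to terms xʲ·e^(−2κx) on [0, ∞); use ∫₀^∞ xʲ·e^(−2κx) dx = j!/(2κ)^(j+1).
State is unnormalized: ∫|ψ|² dx = 0.089183, and ∫ψ*·V(x)·ψ dx = 0.023954, so ⟨V⟩ = 0.023954 / 0.089183.
⟨V⟩ = 0.26860.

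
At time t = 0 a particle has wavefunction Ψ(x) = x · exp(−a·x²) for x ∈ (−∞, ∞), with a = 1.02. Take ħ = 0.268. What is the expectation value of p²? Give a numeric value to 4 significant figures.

p² Ψ = −ħ² d²Ψ/dx²; ⟨p²⟩ = −ħ² ∫ Ψ*·Ψ'' dx / ∫|Ψ|² dx.
Expand each integrand as polynomial × e^(−2ax²) and use ∫x^(2j)·e^(−2ax²) dx = (2j−1)!!/(4a)^j · √(π/(2a)), odd powers → 0; here √(π/(2a)) = 1.2410. Differentiate with the product rule, d/dx e^(−ax²) = −2ax·e^(−ax²).
State is unnormalized: ∫|Ψ|² dx = 0.30416, and ∫Ψ*·(−ħ² Ψ'') dx = 0.066848, so ⟨p²⟩ = 0.066848 / 0.30416.
⟨p²⟩ = 0.21978.

0.2198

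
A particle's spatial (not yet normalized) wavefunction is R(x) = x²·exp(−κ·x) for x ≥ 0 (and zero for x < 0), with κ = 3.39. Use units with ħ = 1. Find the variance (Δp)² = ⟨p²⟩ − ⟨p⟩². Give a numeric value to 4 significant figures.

3.831

Compute ⟨p⟩ and ⟨p²⟩ separately; (Δp)² = ⟨p²⟩ − ⟨p⟩².
Differentiate x²·exp(−κ·x) with the product rule; every integrand then reduces to terms xʲ·e^(−2κx) on [0, ∞), with ∫₀^∞ xʲ·e^(−2κx) dx = j!/(2κ)^(j+1).
Normalization: ∫|R|² dx = 0.0016752.
⟨p⟩ = 0.0000 and ⟨p²⟩ = 3.8307.
(Δp)² = 3.8307 − (0.0000)² = 3.8307.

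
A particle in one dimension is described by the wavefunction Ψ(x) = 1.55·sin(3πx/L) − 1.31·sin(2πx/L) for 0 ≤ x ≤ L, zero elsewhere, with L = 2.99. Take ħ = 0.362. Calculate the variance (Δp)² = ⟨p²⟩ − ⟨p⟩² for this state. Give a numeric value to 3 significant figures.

Compute ⟨p⟩ and ⟨p²⟩ separately; (Δp)² = ⟨p²⟩ − ⟨p⟩².
d²/dx² sin(jπx/L) = −(jπ/L)²·sin(jπx/L); on 0 ≤ x ≤ L, ∫sin²(jπx/L) dx = L/2 and ∫sin(jπx/L)·sin(lπx/L) dx = 0 for j ≠ l, so only diagonal terms survive in ∫|Ψ|² and ∫Ψ·Ψ″; ∫Ψ·Ψ′ dx = [Ψ²/2] between the walls = 0.
Normalization: ∫|Ψ|² dx = 6.1573.
⟨p⟩ = 0.0000 and ⟨p²⟩ = 1.0006.
(Δp)² = 1.0006 − (0.0000)² = 1.0006.

1.00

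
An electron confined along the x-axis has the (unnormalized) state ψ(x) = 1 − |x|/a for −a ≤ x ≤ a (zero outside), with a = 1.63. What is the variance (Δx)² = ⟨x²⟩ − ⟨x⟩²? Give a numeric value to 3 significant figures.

0.266

Compute ⟨x⟩ and ⟨x²⟩ separately, then (Δx)² = ⟨x²⟩ − ⟨x⟩².
ψ is even, so ∫ over [−a, a] = 2∫₀ᵃ with ψ = 1 − x/a there: ∫₀ᵃ (1 − x/a)² dx = a/3, ∫₀ᵃ x²(1 − x/a)² dx = a³/30, ∫₀ᵃ x⁴(1 − x/a)² dx = a⁵/105.
Normalization: ∫|ψ|² dx = 1.0867.
⟨x⟩ = 0.0000 and ⟨x²⟩ = 0.26569.
(Δx)² = 0.26569 − (0.0000)² = 0.26569.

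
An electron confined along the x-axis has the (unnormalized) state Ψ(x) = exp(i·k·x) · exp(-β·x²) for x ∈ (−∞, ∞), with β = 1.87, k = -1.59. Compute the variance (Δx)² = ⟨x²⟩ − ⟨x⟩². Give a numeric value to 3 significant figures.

Compute ⟨x⟩ and ⟨x²⟩ separately, then (Δx)² = ⟨x²⟩ − ⟨x⟩².
Gaussian moments: ∫x^(2j)·e^(−2βx²) dx = (2j−1)!!/(4β)^j · √(π/(2β)), odd powers integrate to 0; here √(π/(2β)) = 0.91651.
Normalization: ∫|Ψ|² dx = 0.91651.
⟨x⟩ = 0.0000 and ⟨x²⟩ = 0.13369.
(Δx)² = 0.13369 − (0.0000)² = 0.13369.

0.134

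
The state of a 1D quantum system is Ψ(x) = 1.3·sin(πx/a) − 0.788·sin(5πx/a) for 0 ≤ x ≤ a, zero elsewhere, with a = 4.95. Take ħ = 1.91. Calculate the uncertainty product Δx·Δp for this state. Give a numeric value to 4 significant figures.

3.255

Δx = √(⟨x²⟩−⟨x⟩²), Δp = √(⟨p²⟩−⟨p⟩²).
On 0 ≤ x ≤ a (j ≠ l): ∫sin²(jπx/a) dx = a/2, ∫sin(jπx/a)·sin(lπx/a) dx = 0; diagonal moments ∫x·sin²(jπx/a) dx = a²/4, ∫x²·sin²(jπx/a) dx = a³·(1/6 − 1/(4j²π²)); cross terms ∫x·sin(jπx/a)·sin(lπx/a) dx = 0 for j + l even and −4jla²/(π²(j² − l²)²) for j + l odd, ∫x²·sin(jπx/a)·sin(lπx/a) dx = (−1)^(j+l)·4jla³/(π²(j² − l²)²); higher powers the same way via product-to-sum and parts. d²/dx² sin(jπx/a) = −(jπ/a)²·sin(jπx/a); on 0 ≤ x ≤ a, ∫sin²(jπx/a) dx = a/2 and ∫sin(jπx/a)·sin(lπx/a) dx = 0 for j ≠ l, so only diagonal terms survive in ∫|Ψ|² and ∫Ψ·Ψ″; ∫Ψ·Ψ′ dx = [Ψ²/2] between the walls = 0.
Normalization: ∫|Ψ|² dx = 5.7196.
⟨x⟩ = 2.4750, ⟨x²⟩ = 7.0935 ⇒ Δx = 0.98382.
⟨p⟩ = 0.0000, ⟨p²⟩ = 10.946 ⇒ Δp = 3.3084.
Δx·Δp = 3.2549.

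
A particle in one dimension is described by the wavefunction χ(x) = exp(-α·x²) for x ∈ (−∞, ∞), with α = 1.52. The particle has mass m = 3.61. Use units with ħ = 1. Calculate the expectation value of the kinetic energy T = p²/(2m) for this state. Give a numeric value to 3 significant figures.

T = −(ħ²/2m) d²/dx², so ⟨T⟩ = −(ħ²/2m) ∫ χ*·χ'' dx / ∫|χ|² dx; with m = 3.61.
Gaussian moments: ∫x^(2j)·e^(−2αx²) dx = (2j−1)!!/(4α)^j · √(π/(2α)), odd powers integrate to 0; here √(π/(2α)) = 1.0166. Derivatives: d/dx e^(−αx²) = −2αx·e^(−αx²), d²/dx² e^(−αx²) = (4α²x² − 2α)·e^(−αx²).
State is unnormalized: ∫|χ|² dx = 1.0166, and ∫χ*·(−ħ²/2m · χ'') dx = 0.21402, so ⟨T⟩ = 0.21402 / 1.0166.
⟨T⟩ = 0.21053.

0.211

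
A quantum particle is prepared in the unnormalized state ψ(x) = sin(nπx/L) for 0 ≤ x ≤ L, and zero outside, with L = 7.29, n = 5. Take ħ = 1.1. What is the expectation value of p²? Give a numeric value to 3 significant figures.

p² ψ = −ħ² d²ψ/dx²; ⟨p²⟩ = −ħ² ∫ ψ*·ψ'' dx / ∫|ψ|² dx.
d/dx sin(nπx/L) = (nπ/L)·cos(nπx/L) and d²/dx² sin(nπx/L) = −(nπ/L)²·sin(nπx/L); on 0 ≤ x ≤ L, ∫sin²(nπx/L) dx = L/2 and ∫sin(nπx/L)·cos(nπx/L) dx = 0.
State is unnormalized: ∫|ψ|² dx = 3.6450, and ∫ψ*·(−ħ² ψ'') dx = 20.477, so ⟨p²⟩ = 20.477 / 3.6450.
⟨p²⟩ = 5.6178.

5.62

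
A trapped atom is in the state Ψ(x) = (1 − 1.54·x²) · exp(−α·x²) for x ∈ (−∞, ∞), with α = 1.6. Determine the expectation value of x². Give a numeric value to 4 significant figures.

⟨x²⟩ = ∫ x²·|Ψ|² dx / ∫|Ψ|² dx (integrals over the domain).
Expand each integrand as polynomial × e^(−2αx²) and use ∫x^(2j)·e^(−2αx²) dx = (2j−1)!!/(4α)^j · √(π/(2α)), odd powers → 0; here √(π/(2α)) = 0.99083.
State is unnormalized: ∫|Ψ|² dx = 0.68610, and ∫Ψ*·x²·Ψ dx = 0.065760, so ⟨x²⟩ = 0.065760 / 0.68610.
⟨x²⟩ = 0.095845.

0.09585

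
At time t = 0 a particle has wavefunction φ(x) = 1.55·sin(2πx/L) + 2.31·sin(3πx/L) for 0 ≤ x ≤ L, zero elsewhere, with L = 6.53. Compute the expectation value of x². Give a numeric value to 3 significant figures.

6.20

⟨x²⟩ = ∫ x²·|φ|² dx / ∫|φ|² dx (integrals over the domain).
On 0 ≤ x ≤ L (j ≠ l): ∫sin²(jπx/L) dx = L/2, ∫sin(jπx/L)·sin(lπx/L) dx = 0; diagonal moments ∫x·sin²(jπx/L) dx = L²/4, ∫x²·sin²(jπx/L) dx = L³·(1/6 − 1/(4j²π²)); cross terms ∫x·sin(jπx/L)·sin(lπx/L) dx = 0 for j + l even and −4jlL²/(π²(j² − l²)²) for j + l odd, ∫x²·sin(jπx/L)·sin(lπx/L) dx = (−1)^(j+l)·4jlL³/(π²(j² − l²)²); higher powers the same way via product-to-sum and parts.
State is unnormalized: ∫|φ|² dx = 25.267, and ∫φ*·x²·φ dx = 156.76, so ⟨x²⟩ = 156.76 / 25.267.
⟨x²⟩ = 6.2044.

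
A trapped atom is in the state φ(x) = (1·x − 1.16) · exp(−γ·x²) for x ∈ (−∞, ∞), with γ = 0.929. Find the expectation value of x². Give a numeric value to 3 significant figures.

⟨x²⟩ = ∫ x²·|φ|² dx / ∫|φ|² dx (integrals over the domain).
Expand each integrand as polynomial × e^(−2γx²) and use ∫x^(2j)·e^(−2γx²) dx = (2j−1)!!/(4γ)^j · √(π/(2γ)), odd powers → 0; here √(π/(2γ)) = 1.3003.
State is unnormalized: ∫|φ|² dx = 2.0996, and ∫φ*·x²·φ dx = 0.75336, so ⟨x²⟩ = 0.75336 / 2.0996.
⟨x²⟩ = 0.35881.

0.359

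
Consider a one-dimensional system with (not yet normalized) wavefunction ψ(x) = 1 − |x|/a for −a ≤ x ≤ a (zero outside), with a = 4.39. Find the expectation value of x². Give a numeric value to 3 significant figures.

⟨x²⟩ = ∫ x²·|ψ|² dx / ∫|ψ|² dx (integrals over the domain).
ψ is even, so ∫ over [−a, a] = 2∫₀ᵃ with ψ = 1 − x/a there: ∫₀ᵃ (1 − x/a)² dx = a/3, ∫₀ᵃ x²(1 − x/a)² dx = a³/30, ∫₀ᵃ x⁴(1 − x/a)² dx = a⁵/105.
State is unnormalized: ∫|ψ|² dx = 2.9267, and ∫ψ*·x²·ψ dx = 5.6403, so ⟨x²⟩ = 5.6403 / 2.9267.
⟨x²⟩ = 1.9272.

1.93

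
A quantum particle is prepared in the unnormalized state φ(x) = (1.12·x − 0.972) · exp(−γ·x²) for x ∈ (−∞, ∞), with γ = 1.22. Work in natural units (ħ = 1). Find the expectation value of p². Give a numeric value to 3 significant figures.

p² φ = −ħ² d²φ/dx²; ⟨p²⟩ = −ħ² ∫ φ*·φ'' dx / ∫|φ|² dx.
Expand each integrand as polynomial × e^(−2γx²) and use ∫x^(2j)·e^(−2γx²) dx = (2j−1)!!/(4γ)^j · √(π/(2γ)), odd powers → 0; here √(π/(2γ)) = 1.1347. Differentiate with the product rule, d/dx e^(−γx²) = −2γx·e^(−γx²).
State is unnormalized: ∫|φ|² dx = 1.3637, and ∫φ*·(−ħ² φ'') dx = 2.3754, so ⟨p²⟩ = 2.3754 / 1.3637.
⟨p²⟩ = 1.7419.

1.74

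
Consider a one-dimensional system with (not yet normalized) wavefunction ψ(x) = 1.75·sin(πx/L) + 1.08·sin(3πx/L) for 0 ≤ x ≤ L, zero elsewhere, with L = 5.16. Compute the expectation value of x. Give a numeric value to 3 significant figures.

2.58

⟨x⟩ = ∫ x·|ψ|² dx / ∫|ψ|² dx (integrals over the domain).
On 0 ≤ x ≤ L (j ≠ l): ∫sin²(jπx/L) dx = L/2, ∫sin(jπx/L)·sin(lπx/L) dx = 0; diagonal moments ∫x·sin²(jπx/L) dx = L²/4, ∫x²·sin²(jπx/L) dx = L³·(1/6 − 1/(4j²π²)); cross terms ∫x·sin(jπx/L)·sin(lπx/L) dx = 0 for j + l even and −4jlL²/(π²(j² − l²)²) for j + l odd, ∫x²·sin(jπx/L)·sin(lπx/L) dx = (−1)^(j+l)·4jlL³/(π²(j² − l²)²); higher powers the same way via product-to-sum and parts.
State is unnormalized: ∫|ψ|² dx = 10.911, and ∫ψ*·x·ψ dx = 28.149, so ⟨x⟩ = 28.149 / 10.911.
⟨x⟩ = 2.5800.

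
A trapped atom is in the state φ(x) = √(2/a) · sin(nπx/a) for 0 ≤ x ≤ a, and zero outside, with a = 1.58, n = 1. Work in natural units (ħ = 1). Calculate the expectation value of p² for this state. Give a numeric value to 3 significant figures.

p² φ = −ħ² d²φ/dx²; ⟨p²⟩ = −ħ² ∫ φ*·φ'' dx.
d/dx sin(nπx/a) = (nπ/a)·cos(nπx/a) and d²/dx² sin(nπx/a) = −(nπ/a)²·sin(nπx/a); on 0 ≤ x ≤ a, ∫sin²(nπx/a) dx = a/2 and ∫sin(nπx/a)·cos(nπx/a) dx = 0.
⟨p²⟩ = 3.9535.

3.95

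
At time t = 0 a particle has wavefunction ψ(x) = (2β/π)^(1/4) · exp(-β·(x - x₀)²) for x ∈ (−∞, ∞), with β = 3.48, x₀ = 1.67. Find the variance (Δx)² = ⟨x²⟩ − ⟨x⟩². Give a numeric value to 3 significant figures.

Compute ⟨x⟩ and ⟨x²⟩ separately, then (Δx)² = ⟨x²⟩ − ⟨x⟩².
Gaussian moments (u = x − x₀): ∫u^(2j)·e^(−2βu²) du = (2j−1)!!/(4β)^j · √(π/(2β)), odd powers integrate to 0; here √(π/(2β)) = 0.67185.
⟨x⟩ = 1.6700 and ⟨x²⟩ = 2.8607.
(Δx)² = 2.8607 − (1.6700)² = 0.071839.

0.0718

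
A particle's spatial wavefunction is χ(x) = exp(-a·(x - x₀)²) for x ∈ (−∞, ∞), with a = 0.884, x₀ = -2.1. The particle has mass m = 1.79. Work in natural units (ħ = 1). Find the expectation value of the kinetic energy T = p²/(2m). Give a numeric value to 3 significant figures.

0.247

T = −(ħ²/2m) d²/dx², so ⟨T⟩ = −(ħ²/2m) ∫ χ*·χ'' dx / ∫|χ|² dx; with m = 1.79.
Gaussian moments (u = x − x₀): ∫u^(2j)·e^(−2au²) du = (2j−1)!!/(4a)^j · √(π/(2a)), odd powers integrate to 0; here √(π/(2a)) = 1.3330. Derivatives: d/dx e^(−au²) = −2au·e^(−au²), d²/dx² e^(−au²) = (4a²u² − 2a)·e^(−au²).
State is unnormalized: ∫|χ|² dx = 1.3330, and ∫χ*·(−ħ²/2m · χ'') dx = 0.32916, so ⟨T⟩ = 0.32916 / 1.3330.
⟨T⟩ = 0.24693.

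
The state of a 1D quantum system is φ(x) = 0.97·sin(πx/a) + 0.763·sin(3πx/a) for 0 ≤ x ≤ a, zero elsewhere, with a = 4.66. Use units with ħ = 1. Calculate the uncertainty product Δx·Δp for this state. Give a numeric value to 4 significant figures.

1.865

Δx = √(⟨x²⟩−⟨x⟩²), Δp = √(⟨p²⟩−⟨p⟩²).
On 0 ≤ x ≤ a (j ≠ l): ∫sin²(jπx/a) dx = a/2, ∫sin(jπx/a)·sin(lπx/a) dx = 0; diagonal moments ∫x·sin²(jπx/a) dx = a²/4, ∫x²·sin²(jπx/a) dx = a³·(1/6 − 1/(4j²π²)); cross terms ∫x·sin(jπx/a)·sin(lπx/a) dx = 0 for j + l even and −4jla²/(π²(j² − l²)²) for j + l odd, ∫x²·sin(jπx/a)·sin(lπx/a) dx = (−1)^(j+l)·4jla³/(π²(j² − l²)²); higher powers the same way via product-to-sum and parts. d²/dx² sin(jπx/a) = −(jπ/a)²·sin(jπx/a); on 0 ≤ x ≤ a, ∫sin²(jπx/a) dx = a/2 and ∫sin(jπx/a)·sin(lπx/a) dx = 0 for j ≠ l, so only diagonal terms survive in ∫|φ|² and ∫φ·φ″; ∫φ·φ′ dx = [φ²/2] between the walls = 0.
Normalization: ∫|φ|² dx = 3.5488.
⟨x⟩ = 2.3300, ⟨x²⟩ = 7.3141 ⇒ Δx = 1.3730.
⟨p⟩ = 0.0000, ⟨p²⟩ = 1.8443 ⇒ Δp = 1.3580.
Δx·Δp = 1.8646.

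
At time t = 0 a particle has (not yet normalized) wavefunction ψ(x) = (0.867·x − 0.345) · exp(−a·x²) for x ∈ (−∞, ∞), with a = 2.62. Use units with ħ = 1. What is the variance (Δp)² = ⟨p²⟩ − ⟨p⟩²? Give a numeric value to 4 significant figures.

Compute ⟨p⟩ and ⟨p²⟩ separately; (Δp)² = ⟨p²⟩ − ⟨p⟩².
Expand each integrand as polynomial × e^(−2ax²) and use ∫x^(2j)·e^(−2ax²) dx = (2j−1)!!/(4a)^j · √(π/(2a)), odd powers → 0; here √(π/(2a)) = 0.77430. Differentiate with the product rule, d/dx e^(−ax²) = −2ax·e^(−ax²).
Normalization: ∫|ψ|² dx = 0.14770.
⟨p⟩ = 0.0000 and ⟨p²⟩ = 4.5903.
(Δp)² = 4.5903 − (0.0000)² = 4.5903.

4.590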